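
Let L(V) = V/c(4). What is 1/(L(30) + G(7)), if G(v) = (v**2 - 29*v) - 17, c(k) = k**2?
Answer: -8/1353 ≈ -0.0059128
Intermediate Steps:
L(V) = V/16 (L(V) = V/(4**2) = V/16)
G(v) = -17 + v**2 - 29*v
1/(L(30) + G(7)) = 1/((1/16)*30 + (-17 + 7**2 - 29*7)) = 1/(15/8 + (-17 + 49 - 203)) = 1/(15/8 - 171) = 1/(-1353/8) = -8/1353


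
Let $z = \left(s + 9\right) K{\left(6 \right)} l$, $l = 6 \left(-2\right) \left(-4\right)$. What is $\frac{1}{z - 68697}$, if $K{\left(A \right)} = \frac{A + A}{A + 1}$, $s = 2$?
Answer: $- \frac{7}{474543} \approx -1.4751 \cdot 10^{-5}$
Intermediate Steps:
$l = 48$ ($l = \left(-12\right) \left(-4\right) = 48$)
$K{\left(A \right)} = \frac{2 A}{1 + A}$
$z = \frac{6336}{7}$ ($z = \left(2 + 9\right) 2 \cdot 6 \frac{1}{1 + 6} \cdot 48 = 11 \cdot 2 \cdot 6 \cdot \frac{1}{7} \cdot 48 = 11 \cdot \frac{12}{7} \cdot 48 = \frac{132}{7} \cdot 48 = \frac{6336}{7} \approx 905.14$)
$\frac{1}{z - 68697} = \frac{1}{\frac{6336}{7} - 68697} = \frac{1}{- \frac{474543}{7}} = - \frac{7}{474543}$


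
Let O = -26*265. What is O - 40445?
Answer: -47335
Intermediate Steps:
O = -6890
O - 40445 = -6890 - 40445 = -47335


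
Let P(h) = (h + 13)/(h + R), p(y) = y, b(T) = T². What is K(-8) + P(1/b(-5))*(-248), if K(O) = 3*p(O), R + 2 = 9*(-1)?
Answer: 37136/137 ≈ 271.07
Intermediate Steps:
R = -11 (R = -2 + 9*(-1) = -2 - 9 = -11)
P(h) = (13 + h)/(-11 + h) (P(h) = (h + 13)/(h - 11) = (13 + h)/(-11 + h))
K(O) = 3*O
K(-8) + P(1/b(-5))*(-248) = 3*(-8) + ((13 + 1/((-5)²))/(-11 + 1/((-5)²)))*(-248) = -24 + ((13 + 1/25)/(-11 + 1/25))*(-248) = -24 + ((326/25)/(-274/25))*(-248) = -24 - 25/274*326/25*(-248) = -24 - 163/137*(-248) = -24 + 40424/137 = 37136/137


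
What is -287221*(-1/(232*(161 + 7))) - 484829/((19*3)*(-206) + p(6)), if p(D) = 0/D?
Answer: 1237180227/25425344 ≈ 48.659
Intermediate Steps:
p(D) = 0
-287221*(-1/(232*(161 + 7))) - 484829/((19*3)*(-206) + p(6)) = -287221*(-1/(232*(161 + 7))) - 484829/((19*3)*(-206) + 0) = -287221/((-232*168)) - 484829/(57*(-206) + 0) = -287221/(-38976) - 484829/(-11742 + 0) = -287221*(-1/38976) - 484829/(-11742) = 287221/38976 - 484829*(-1/11742) = 287221/38976 + 484829/11742 = 1237180227/25425344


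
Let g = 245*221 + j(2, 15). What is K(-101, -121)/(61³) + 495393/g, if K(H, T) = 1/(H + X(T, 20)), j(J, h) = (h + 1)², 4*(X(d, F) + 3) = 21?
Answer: 44415695202931/4877457385495 ≈ 9.1063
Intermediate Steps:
X(d, F) = 9/4 (X(d, F) = -3 + (¼)*21 = -3 + 21/4 = 9/4)
j(J, h) = (1 + h)²
K(H, T) = 1/(9/4 + H) (K(H, T) = 1/(H + 9/4) = 1/(9/4 + H))
g = 54401 (g = 245*221 + (1 + 15)² = 54145 + 16² = 54145 + 256 = 54401)
K(-101, -121)/(61³) + 495393/g = (4/(9 + 4*(-101)))/(61³) + 495393/54401 = (4/(9 - 404))/226981 + 495393*(1/54401) = (4/(-395))*(1/226981) + 495393/54401 = (4*(-1/395))*(1/226981) + 495393/54401 = -4/395*1/226981 + 495393/54401 = -4/89657495 + 495393/54401 = 44415695202931/4877457385495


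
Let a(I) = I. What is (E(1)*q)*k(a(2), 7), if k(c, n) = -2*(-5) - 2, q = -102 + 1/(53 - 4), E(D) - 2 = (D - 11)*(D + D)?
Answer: 719568/49 ≈ 14685.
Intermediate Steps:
E(D) = 2 + 2*D*(-11 + D) (E(D) = 2 + (D - 11)*(D + D) = 2 + (-11 + D)*(2*D) = 2 + 2*D*(-11 + D))
q = -4997/49 (q = -102 + 1/49 = -4997/49 ≈ -101.98)
k(c, n) = 8 (k(c, n) = 10 - 2 = 8)
(E(1)*q)*k(a(2), 7) = ((2 - 22*1 + 2*1²)*(-4997/49))*8 = ((2 - 22 + 2*1)*(-4997/49))*8 = ((2 - 22 + 2)*(-4997/49))*8 = -18*(-4997/49)*8 = (89946/49)*8 = 719568/49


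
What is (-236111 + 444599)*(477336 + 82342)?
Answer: 116686146864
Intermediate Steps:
(-236111 + 444599)*(477336 + 82342) = 208488*559678 = 116686146864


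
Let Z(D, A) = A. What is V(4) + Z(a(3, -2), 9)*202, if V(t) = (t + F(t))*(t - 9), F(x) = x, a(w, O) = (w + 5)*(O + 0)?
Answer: 1778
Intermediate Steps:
a(w, O) = O*(5 + w) (a(w, O) = (5 + w)*O = O*(5 + w))
V(t) = 2*t*(-9 + t) (V(t) = (t + t)*(t - 9) = (2*t)*(-9 + t) = 2*t*(-9 + t))
V(4) + Z(a(3, -2), 9)*202 = 2*4*(-9 + 4) + 9*202 = 2*4*(-5) + 1818 = -40 + 1818 = 1778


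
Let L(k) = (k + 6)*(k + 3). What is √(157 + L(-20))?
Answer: √395 ≈ 19.875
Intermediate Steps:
L(k) = (3 + k)*(6 + k) (L(k) = (6 + k)*(3 + k) = (3 + k)*(6 + k))
√(157 + L(-20)) = √(157 + (18 + (-20)² + 9*(-20))) = √(157 + (18 + 400 - 180)) = √(157 + 238) = √395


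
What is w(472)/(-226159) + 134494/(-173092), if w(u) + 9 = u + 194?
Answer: -15265374995/19573156814 ≈ -0.77991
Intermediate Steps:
w(u) = 185 + u (w(u) = -9 + (u + 194) = -9 + (194 + u) = 185 + u)
w(472)/(-226159) + 134494/(-173092) = (185 + 472)/(-226159) + 134494/(-173092) = 657*(-1/226159) + 134494*(-1/173092) = -657/226159 - 67247/86546 = -15265374995/19573156814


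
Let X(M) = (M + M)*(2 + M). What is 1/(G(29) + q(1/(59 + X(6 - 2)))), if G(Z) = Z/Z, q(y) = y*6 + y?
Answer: 107/114 ≈ 0.93860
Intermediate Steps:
X(M) = 2*M*(2 + M) (X(M) = (2*M)*(2 + M) = 2*M*(2 + M))
q(y) = 7*y (q(y) = 6*y + y = 7*y)
G(Z) = 1
1/(G(29) + q(1/(59 + X(6 - 2)))) = 1/(1 + 7/(59 + 2*(6 - 2)*(2 + (6 - 2)))) = 1/(1 + 7/(59 + 2*4*(2 + 4))) = 1/(1 + 7/(59 + 2*4*6)) = 1/(1 + 7/(59 + 48)) = 1/(1 + 7/107) = 1/(114/107) = 107/114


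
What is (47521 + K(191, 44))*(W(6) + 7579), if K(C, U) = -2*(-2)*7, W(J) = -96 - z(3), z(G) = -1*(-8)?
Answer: 355428775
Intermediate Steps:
z(G) = 8
W(J) = -104 (W(J) = -96 - 1*8 = -96 - 8 = -104)
K(C, U) = 28 (K(C, U) = 4*7 = 28)
(47521 + K(191, 44))*(W(6) + 7579) = (47521 + 28)*(-104 + 7579) = 47549*7475 = 355428775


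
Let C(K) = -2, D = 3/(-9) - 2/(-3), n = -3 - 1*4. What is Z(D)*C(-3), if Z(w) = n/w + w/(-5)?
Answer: 632/15 ≈ 42.133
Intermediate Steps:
n = -7 (n = -3 - 4 = -7)
D = 1/3 (D = 3*(-1/9) - 2*(-1/3) = -1/3 + 2/3 = 1/3 ≈ 0.33333)
Z(w) = -7/w - w/5 (Z(w) = -7/w + w/(-5) = -7/w + w*(-1/5) = -7/w - w/5)
Z(D)*C(-3) = (-7/1/3 - 1/5*1/3)*(-2) = (-7*3 - 1/15)*(-2) = (-21 - 1/15)*(-2) = -316/15*(-2) = 632/15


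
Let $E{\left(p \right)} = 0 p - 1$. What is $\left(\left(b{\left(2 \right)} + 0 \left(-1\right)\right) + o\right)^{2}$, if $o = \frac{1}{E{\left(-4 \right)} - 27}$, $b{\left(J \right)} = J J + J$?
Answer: $\frac{27889}{784} \approx 35.573$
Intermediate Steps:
$b{\left(J \right)} = J + J^{2}$ ($b{\left(J \right)} = J^{2} + J = J + J^{2}$)
$E{\left(p \right)} = -1$ ($E{\left(p \right)} = 0 - 1 = -1$)
$o = - \frac{1}{28}$ ($o = \frac{1}{-1 - 27} = \frac{1}{-28} = - \frac{1}{28} \approx -0.035714$)
$\left(\left(b{\left(2 \right)} + 0 \left(-1\right)\right) + o\right)^{2} = \left(\left(2 \left(1 + 2\right) + 0 \left(-1\right)\right) - \frac{1}{28}\right)^{2} = \left(\left(2 \cdot 3 + 0\right) - \frac{1}{28}\right)^{2} = \left(\left(6 + 0\right) - \frac{1}{28}\right)^{2} = \left(6 - \frac{1}{28}\right)^{2} = \left(\frac{167}{28}\right)^{2} = \frac{27889}{784}$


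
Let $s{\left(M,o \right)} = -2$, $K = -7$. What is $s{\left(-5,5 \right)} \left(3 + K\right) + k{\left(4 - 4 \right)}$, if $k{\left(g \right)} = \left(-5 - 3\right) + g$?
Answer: $0$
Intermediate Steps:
$k{\left(g \right)} = -8 + g$
$s{\left(-5,5 \right)} \left(3 + K\right) + k{\left(4 - 4 \right)} = - 2 \left(3 - 7\right) + \left(-8 + \left(4 - 4\right)\right) = \left(-2\right) \left(-4\right) + \left(-8 + 0\right) = 8 - 8 = 0$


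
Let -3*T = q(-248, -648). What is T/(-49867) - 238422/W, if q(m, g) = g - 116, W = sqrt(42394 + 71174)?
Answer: -764/149601 - 39737*sqrt(42)/364 ≈ -707.49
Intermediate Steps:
W = 52*sqrt(42) (W = sqrt(113568) = 52*sqrt(42) ≈ 337.00)
q(m, g) = -116 + g
T = 764/3 (T = -(-116 - 648)/3 = -1/3*(-764) = 764/3 ≈ 254.67)
T/(-49867) - 238422/W = (764/3)/(-49867) - 238422*sqrt(42)/2184 = (764/3)*(-1/49867) - 39737*sqrt(42)/364 = -764/149601 - 39737*sqrt(42)/364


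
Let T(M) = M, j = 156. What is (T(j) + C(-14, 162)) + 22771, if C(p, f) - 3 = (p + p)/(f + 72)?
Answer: 2682796/117 ≈ 22930.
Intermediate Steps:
C(p, f) = 3 + 2*p/(72 + f) (C(p, f) = 3 + (p + p)/(f + 72) = 3 + (2*p)/(72 + f) = 3 + 2*p/(72 + f))
(T(j) + C(-14, 162)) + 22771 = (156 + (216 + 2*(-14) + 3*162)/(72 + 162)) + 22771 = (156 + (216 - 28 + 486)/234) + 22771 = (156 + (1/234)*674) + 22771 = (156 + 337/117) + 22771 = 18589/117 + 22771 = 2682796/117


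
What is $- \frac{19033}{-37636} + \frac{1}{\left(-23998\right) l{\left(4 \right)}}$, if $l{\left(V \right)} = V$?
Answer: $\frac{456744525}{903188728} \approx 0.5057$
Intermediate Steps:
$- \frac{19033}{-37636} + \frac{1}{\left(-23998\right) l{\left(4 \right)}} = - \frac{19033}{-37636} + \frac{1}{\left(-23998\right) 4} = \left(-19033\right) \left(- \frac{1}{37636}\right) - \frac{1}{95992} = \frac{19033}{37636} - \frac{1}{95992} = \frac{456744525}{903188728}$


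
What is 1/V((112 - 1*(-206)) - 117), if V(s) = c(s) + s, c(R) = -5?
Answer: 1/196 ≈ 0.0051020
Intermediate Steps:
V(s) = -5 + s
1/V((112 - 1*(-206)) - 117) = 1/(-5 + ((112 - 1*(-206)) - 117)) = 1/(-5 + ((112 + 206) - 117)) = 1/(-5 + (318 - 117)) = 1/(-5 + 201) = 1/196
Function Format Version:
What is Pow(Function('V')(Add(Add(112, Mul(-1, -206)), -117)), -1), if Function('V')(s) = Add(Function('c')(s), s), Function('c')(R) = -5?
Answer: Rational(1, 196) ≈ 0.0051020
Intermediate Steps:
Function('V')(s) = Add(-5, s)
Pow(Function('V')(Add(Add(112, Mul(-1, -206)), -117)), -1) = Pow(Add(-5, Add(Add(112, Mul(-1, -206)), -117)), -1) = Pow(Add(-5, Add(Add(112, 206), -117)), -1) = Pow(Add(-5, Add(318, -117)), -1) = Pow(Add(-5, 201), -1) = Pow(196, -1) = Rational(1, 196)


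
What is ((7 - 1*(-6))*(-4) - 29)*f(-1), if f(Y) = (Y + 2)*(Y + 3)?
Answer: -162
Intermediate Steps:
f(Y) = (2 + Y)*(3 + Y)
((7 - 1*(-6))*(-4) - 29)*f(-1) = ((7 - 1*(-6))*(-4) - 29)*(6 + (-1)**2 + 5*(-1)) = ((7 + 6)*(-4) - 29)*(6 + 1 - 5) = (13*(-4) - 29)*2 = (-52 - 29)*2 = -81*2 = -162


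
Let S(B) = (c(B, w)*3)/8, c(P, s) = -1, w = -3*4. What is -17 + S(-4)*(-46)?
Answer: ¼ ≈ 0.25000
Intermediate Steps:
w = -12
S(B) = -3/8 (S(B) = -1*3/8 = -3*⅛ = -3/8)
-17 + S(-4)*(-46) = -17 - 3/8*(-46) = -17 + 69/4 = ¼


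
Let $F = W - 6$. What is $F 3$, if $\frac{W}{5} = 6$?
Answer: $72$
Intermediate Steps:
$W = 30$ ($W = 5 \cdot 6 = 30$)
$F = 24$ ($F = 30 - 6 = 24$)
$F 3 = 24 \cdot 3 = 72$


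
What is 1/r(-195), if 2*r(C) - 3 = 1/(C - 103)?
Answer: 596/893 ≈ 0.66741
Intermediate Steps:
r(C) = 3/2 + 1/(2*(-103 + C)) (r(C) = 3/2 + 1/(2*(C - 103)) = 3/2 + 1/(2*(-103 + C)))
1/r(-195) = 1/((-308 + 3*(-195))/(2*(-103 - 195))) = 1/((1/2)*(-308 - 585)/(-298)) = 1/((1/2)*(-1/298)*(-893)) = 1/(893/596) = 596/893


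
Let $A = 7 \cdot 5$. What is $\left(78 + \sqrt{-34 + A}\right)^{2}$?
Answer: $6241$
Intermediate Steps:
$A = 35$
$\left(78 + \sqrt{-34 + A}\right)^{2} = \left(78 + \sqrt{-34 + 35}\right)^{2} = \left(78 + \sqrt{1}\right)^{2} = \left(78 + 1\right)^{2} = 79^{2} = 6241$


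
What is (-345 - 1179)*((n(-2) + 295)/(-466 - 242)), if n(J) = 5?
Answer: 38100/59 ≈ 645.76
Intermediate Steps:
(-345 - 1179)*((n(-2) + 295)/(-466 - 242)) = (-345 - 1179)*((5 + 295)/(-466 - 242)) = -457200/(-708) = -457200*(-1)/708 = -1524*(-25/59) = 38100/59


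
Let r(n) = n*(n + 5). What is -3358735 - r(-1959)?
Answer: -7186621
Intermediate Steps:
r(n) = n*(5 + n)
-3358735 - r(-1959) = -3358735 - (-1959)*(5 - 1959) = -3358735 - (-1959)*(-1954) = -3358735 - 1*3827886 = -3358735 - 3827886 = -7186621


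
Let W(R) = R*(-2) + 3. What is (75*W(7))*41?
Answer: -33825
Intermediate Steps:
W(R) = 3 - 2*R (W(R) = -2*R + 3 = 3 - 2*R)
(75*W(7))*41 = (75*(3 - 2*7))*41 = (75*(3 - 14))*41 = (75*(-11))*41 = -825*41 = -33825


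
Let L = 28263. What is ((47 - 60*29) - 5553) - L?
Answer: -35509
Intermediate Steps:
((47 - 60*29) - 5553) - L = ((47 - 60*29) - 5553) - 1*28263 = ((47 - 1740) - 5553) - 28263 = (-1693 - 5553) - 28263 = -7246 - 28263 = -35509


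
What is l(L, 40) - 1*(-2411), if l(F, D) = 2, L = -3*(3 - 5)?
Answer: 2413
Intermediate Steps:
L = 6 (L = -3*(-2) = 6)
l(L, 40) - 1*(-2411) = 2 - 1*(-2411) = 2 + 2411 = 2413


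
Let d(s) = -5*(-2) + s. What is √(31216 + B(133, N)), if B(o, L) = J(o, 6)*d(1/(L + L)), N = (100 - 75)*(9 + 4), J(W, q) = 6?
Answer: √132141139/65 ≈ 176.85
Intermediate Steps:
d(s) = 10 + s
N = 325 (N = 25*13 = 325)
B(o, L) = 60 + 3/L (B(o, L) = 6*(10 + 1/(L + L)) = 6*(10 + 1/(2*L)) = 60 + 3/L)
√(31216 + B(133, N)) = √(31216 + (60 + 3/325)) = √(31216 + 19503/325) = √(10164703/325) = √132141139/65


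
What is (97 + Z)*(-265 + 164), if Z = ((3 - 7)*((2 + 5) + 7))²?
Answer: -326533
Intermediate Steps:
Z = 3136 (Z = (-4*(7 + 7))² = (-4*14)² = (-56)² = 3136)
(97 + Z)*(-265 + 164) = (97 + 3136)*(-265 + 164) = 3233*(-101) = -326533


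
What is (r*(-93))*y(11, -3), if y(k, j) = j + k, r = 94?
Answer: -69936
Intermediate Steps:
(r*(-93))*y(11, -3) = (94*(-93))*(-3 + 11) = -8742*8 = -69936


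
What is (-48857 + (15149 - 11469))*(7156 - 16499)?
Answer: 422088711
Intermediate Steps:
(-48857 + (15149 - 11469))*(7156 - 16499) = (-48857 + 3680)*(-9343) = -45177*(-9343) = 422088711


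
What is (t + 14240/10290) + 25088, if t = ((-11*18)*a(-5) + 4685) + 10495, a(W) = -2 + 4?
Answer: 41029712/1029 ≈ 39873.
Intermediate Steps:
a(W) = 2
t = 14784 (t = (-11*18*2 + 4685) + 10495 = (-198*2 + 4685) + 10495 = (-396 + 4685) + 10495 = 4289 + 10495 = 14784)
(t + 14240/10290) + 25088 = (14784 + 14240/10290) + 25088 = (14784 + 14240*(1/10290)) + 25088 = (14784 + 1424/1029) + 25088 = 15214160/1029 + 25088 = 41029712/1029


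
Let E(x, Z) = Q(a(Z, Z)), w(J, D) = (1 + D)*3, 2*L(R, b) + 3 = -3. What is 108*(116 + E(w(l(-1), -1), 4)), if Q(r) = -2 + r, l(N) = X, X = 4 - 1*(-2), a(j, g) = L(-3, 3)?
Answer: 11988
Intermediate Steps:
L(R, b) = -3 (L(R, b) = -3/2 + (½)*(-3) = -3/2 - 3/2 = -3)
a(j, g) = -3
X = 6 (X = 4 + 2 = 6)
l(N) = 6
w(J, D) = 3 + 3*D
E(x, Z) = -5 (E(x, Z) = -2 - 3 = -5)
108*(116 + E(w(l(-1), -1), 4)) = 108*(116 - 5) = 108*111 = 11988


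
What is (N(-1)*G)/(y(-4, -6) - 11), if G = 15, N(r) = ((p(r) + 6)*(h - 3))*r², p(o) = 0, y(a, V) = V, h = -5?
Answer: 720/17 ≈ 42.353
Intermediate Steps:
N(r) = -48*r² (N(r) = ((0 + 6)*(-5 - 3))*r² = (6*(-8))*r² = -48*r²)
(N(-1)*G)/(y(-4, -6) - 11) = (-48*(-1)²*15)/(-6 - 11) = (-48*1*15)/(-17) = -48*15*(-1/17) = -720*(-1/17) = 720/17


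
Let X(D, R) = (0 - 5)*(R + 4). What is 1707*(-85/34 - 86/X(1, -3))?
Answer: 250929/10 ≈ 25093.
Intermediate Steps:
X(D, R) = -20 - 5*R (X(D, R) = -5*(4 + R) = -20 - 5*R)
1707*(-85/34 - 86/X(1, -3)) = 1707*(-85/34 - 86/(-20 - 5*(-3))) = 1707*(-85*1/34 - 86/(-20 + 15)) = 1707*(-5/2 - 86/(-5)) = 1707*(-5/2 - 86*(-⅕)) = 1707*(-5/2 + 86/5) = 1707*(147/10) = 250929/10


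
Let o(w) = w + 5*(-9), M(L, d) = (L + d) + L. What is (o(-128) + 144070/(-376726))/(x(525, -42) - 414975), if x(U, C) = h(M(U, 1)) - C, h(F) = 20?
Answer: 32658834/78154257419 ≈ 0.00041788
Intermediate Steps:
M(L, d) = d + 2*L
o(w) = -45 + w (o(w) = w - 45 = -45 + w)
x(U, C) = 20 - C
(o(-128) + 144070/(-376726))/(x(525, -42) - 414975) = ((-45 - 128) + 144070/(-376726))/((20 - 1*(-42)) - 414975) = (-173 + 144070*(-1/376726))/((20 + 42) - 414975) = (-173 - 72035/188363)/(62 - 414975) = -32658834/188363/(-414913) = -32658834/188363*(-1/414913) = 32658834/78154257419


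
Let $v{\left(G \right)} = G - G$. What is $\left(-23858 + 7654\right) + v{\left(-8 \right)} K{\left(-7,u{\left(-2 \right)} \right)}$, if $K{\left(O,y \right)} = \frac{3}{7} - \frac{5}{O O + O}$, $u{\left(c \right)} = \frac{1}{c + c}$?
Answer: $-16204$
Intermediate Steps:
$u{\left(c \right)} = \frac{1}{2 c}$
$K{\left(O,y \right)} = \frac{3}{7} - \frac{5}{O + O^{2}}$ ($K{\left(O,y \right)} = 3 \cdot \frac{1}{7} - \frac{5}{O^{2} + O} = \frac{3}{7} - \frac{5}{O + O^{2}}$)
$v{\left(G \right)} = 0$
$\left(-23858 + 7654\right) + v{\left(-8 \right)} K{\left(-7,u{\left(-2 \right)} \right)} = \left(-23858 + 7654\right) + 0 \frac{-35 + 3 \left(-7\right) + 3 \left(-7\right)^{2}}{7 \left(-7\right) \left(1 - 7\right)} = -16204 + 0 \cdot \frac{1}{7} \left(- \frac{1}{7}\right) \frac{1}{-6} \left(-35 - 21 + 3 \cdot 49\right) = -16204 + 0 \cdot \frac{1}{7} \left(- \frac{1}{7}\right) \left(- \frac{1}{6}\right) \left(-35 - 21 + 147\right) = -16204 + 0 \cdot \frac{1}{7} \left(- \frac{1}{7}\right) \left(- \frac{1}{6}\right) 91 = -16204 + 0 \cdot \frac{13}{42} = -16204 + 0 = -16204$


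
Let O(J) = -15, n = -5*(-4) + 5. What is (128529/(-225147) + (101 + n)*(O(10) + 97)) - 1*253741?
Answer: -18267644884/75049 ≈ -2.4341e+5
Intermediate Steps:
n = 25 (n = 20 + 5 = 25)
(128529/(-225147) + (101 + n)*(O(10) + 97)) - 1*253741 = (128529/(-225147) + (101 + 25)*(-15 + 97)) - 1*253741 = (128529*(-1/225147) + 126*82) - 253741 = (-42843/75049 + 10332) - 253741 = 775363425/75049 - 253741 = -18267644884/75049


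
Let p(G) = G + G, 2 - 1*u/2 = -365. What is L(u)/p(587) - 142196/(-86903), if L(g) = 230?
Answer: 93462897/51012061 ≈ 1.8322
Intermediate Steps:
u = 734 (u = 4 - 2*(-365) = 4 + 730 = 734)
p(G) = 2*G
L(u)/p(587) - 142196/(-86903) = 230/((2*587)) - 142196/(-86903) = 230/1174 - 142196*(-1/86903) = 230*(1/1174) + 142196/86903 = 115/587 + 142196/86903 = 93462897/51012061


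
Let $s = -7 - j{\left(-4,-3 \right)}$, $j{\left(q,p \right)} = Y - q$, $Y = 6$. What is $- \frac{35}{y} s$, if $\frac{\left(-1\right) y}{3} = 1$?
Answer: $- \frac{595}{3} \approx -198.33$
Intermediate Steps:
$y = -3$ ($y = \left(-3\right) 1 = -3$)
$j{\left(q,p \right)} = 6 - q$
$s = -17$ ($s = -7 - \left(6 - -4\right) = -7 - \left(6 + 4\right) = -7 - 10 = -17$)
$- \frac{35}{y} s = - \frac{35}{-3} \left(-17\right) = \left(-35\right) \left(- \frac{1}{3}\right) \left(-17\right) = \frac{35}{3} \left(-17\right) = - \frac{595}{3}$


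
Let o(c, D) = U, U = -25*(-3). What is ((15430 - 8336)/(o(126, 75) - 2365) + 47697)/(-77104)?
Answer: -447619/723640 ≈ -0.61857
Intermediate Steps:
U = 75
o(c, D) = 75
((15430 - 8336)/(o(126, 75) - 2365) + 47697)/(-77104) = ((15430 - 8336)/(75 - 2365) + 47697)/(-77104) = (7094/(-2290) + 47697)*(-1/77104) = (7094*(-1/2290) + 47697)*(-1/77104) = (-3547/1145 + 47697)*(-1/77104) = (54609518/1145)*(-1/77104) = -447619/723640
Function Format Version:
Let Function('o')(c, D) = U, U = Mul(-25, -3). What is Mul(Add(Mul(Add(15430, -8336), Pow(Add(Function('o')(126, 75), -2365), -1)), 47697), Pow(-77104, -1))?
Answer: Rational(-447619, 723640) ≈ -0.61857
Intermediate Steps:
U = 75
Function('o')(c, D) = 75
Mul(Add(Mul(Add(15430, -8336), Pow(Add(Function('o')(126, 75), -2365), -1)), 47697), Pow(-77104, -1)) = Mul(Add(Mul(Add(15430, -8336), Pow(Add(75, -2365), -1)), 47697), Pow(-77104, -1)) = Mul(Add(Mul(7094, Pow(-2290, -1)), 47697), Rational(-1, 77104)) = Mul(Add(Mul(7094, Rational(-1, 2290)), 47697), Rational(-1, 77104)) = Mul(Add(Rational(-3547, 1145), 47697), Rational(-1, 77104)) = Mul(Rational(54609518, 1145), Rational(-1, 77104)) = Rational(-447619, 723640)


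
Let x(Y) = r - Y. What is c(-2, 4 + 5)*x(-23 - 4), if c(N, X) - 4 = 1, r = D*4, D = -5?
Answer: 35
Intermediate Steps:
r = -20 (r = -5*4 = -20)
c(N, X) = 5 (c(N, X) = 4 + 1 = 5)
x(Y) = -20 - Y
c(-2, 4 + 5)*x(-23 - 4) = 5*(-20 - (-23 - 4)) = 5*(-20 - 1*(-27)) = 5*(-20 + 27) = 5*7 = 35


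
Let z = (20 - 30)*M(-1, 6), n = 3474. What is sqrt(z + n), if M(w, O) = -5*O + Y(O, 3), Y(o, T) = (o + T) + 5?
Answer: sqrt(3634) ≈ 60.283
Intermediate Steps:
Y(o, T) = 5 + T + o (Y(o, T) = (T + o) + 5 = 5 + T + o)
M(w, O) = 8 - 4*O (M(w, O) = -5*O + (5 + 3 + O) = -5*O + (8 + O) = 8 - 4*O)
z = 160 (z = (20 - 30)*(8 - 4*6) = -10*(8 - 24) = -10*(-16) = 160)
sqrt(z + n) = sqrt(160 + 3474) = sqrt(3634)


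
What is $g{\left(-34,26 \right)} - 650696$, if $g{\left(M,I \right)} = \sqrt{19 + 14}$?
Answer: $-650696 + \sqrt{33} \approx -6.5069 \cdot 10^{5}$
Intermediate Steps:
$g{\left(M,I \right)} = \sqrt{33}$
$g{\left(-34,26 \right)} - 650696 = \sqrt{33} - 650696 = -650696 + \sqrt{33}$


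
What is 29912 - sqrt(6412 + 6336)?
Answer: 29912 - 2*sqrt(3187) ≈ 29799.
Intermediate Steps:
29912 - sqrt(6412 + 6336) = 29912 - sqrt(12748) = 29912 - 2*sqrt(3187)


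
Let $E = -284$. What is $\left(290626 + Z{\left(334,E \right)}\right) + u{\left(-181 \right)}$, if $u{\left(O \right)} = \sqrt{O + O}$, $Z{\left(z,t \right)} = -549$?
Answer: $290077 + i \sqrt{362} \approx 2.9008 \cdot 10^{5} + 19.026 i$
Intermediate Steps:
$u{\left(O \right)} = \sqrt{2} \sqrt{O}$ ($u{\left(O \right)} = \sqrt{2 O} = \sqrt{2} \sqrt{O}$)
$\left(290626 + Z{\left(334,E \right)}\right) + u{\left(-181 \right)} = \left(290626 - 549\right) + \sqrt{2} \sqrt{-181} = 290077 + \sqrt{2} i \sqrt{181} = 290077 + i \sqrt{362}$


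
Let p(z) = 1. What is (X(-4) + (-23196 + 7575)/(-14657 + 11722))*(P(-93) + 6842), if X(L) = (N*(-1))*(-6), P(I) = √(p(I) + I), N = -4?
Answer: -375071598/2935 - 109638*I*√23/2935 ≈ -1.2779e+5 - 179.15*I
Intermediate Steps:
P(I) = √(1 + I)
X(L) = -24 (X(L) = -4*(-1)*(-6) = 4*(-6) = -24)
(X(-4) + (-23196 + 7575)/(-14657 + 11722))*(P(-93) + 6842) = (-24 + (-23196 + 7575)/(-14657 + 11722))*(√(1 - 93) + 6842) = (-24 - 15621/(-2935))*(√(-92) + 6842) = (-24 - 15621*(-1/2935))*(2*I*√23 + 6842) = (-24 + 15621/2935)*(6842 + 2*I*√23) = -54819*(6842 + 2*I*√23)/2935 = -375071598/2935 - 109638*I*√23/2935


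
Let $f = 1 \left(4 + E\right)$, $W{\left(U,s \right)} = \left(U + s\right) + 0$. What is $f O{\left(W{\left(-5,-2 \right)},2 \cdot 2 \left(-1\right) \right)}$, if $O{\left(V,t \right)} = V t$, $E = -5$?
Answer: $-28$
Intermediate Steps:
$W{\left(U,s \right)} = U + s$
$f = -1$ ($f = 1 \left(4 - 5\right) = 1 \left(-1\right) = -1$)
$f O{\left(W{\left(-5,-2 \right)},2 \cdot 2 \left(-1\right) \right)} = - \left(-5 - 2\right) 2 \cdot 2 \left(-1\right) = - \left(-7\right) 4 \left(-1\right) = - \left(-7\right) \left(-4\right) = \left(-1\right) 28 = -28$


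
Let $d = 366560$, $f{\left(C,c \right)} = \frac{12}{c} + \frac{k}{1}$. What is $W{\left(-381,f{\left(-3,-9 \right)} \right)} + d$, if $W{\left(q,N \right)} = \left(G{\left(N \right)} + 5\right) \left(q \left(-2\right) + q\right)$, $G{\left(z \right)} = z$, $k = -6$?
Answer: $365671$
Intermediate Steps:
$f{\left(C,c \right)} = -6 + \frac{12}{c}$ ($f{\left(C,c \right)} = \frac{12}{c} - \frac{6}{1} = \frac{12}{c} - 6 = -6 + \frac{12}{c}$)
$W{\left(q,N \right)} = - q \left(5 + N\right)$ ($W{\left(q,N \right)} = \left(N + 5\right) \left(q \left(-2\right) + q\right) = \left(5 + N\right) \left(- 2 q + q\right) = \left(5 + N\right) \left(- q\right) = - q \left(5 + N\right)$)
$W{\left(-381,f{\left(-3,-9 \right)} \right)} + d = \left(-1\right) \left(-381\right) \left(5 - \left(6 - \frac{12}{-9}\right)\right) + 366560 = \left(-1\right) \left(-381\right) \left(5 + \left(-6 + 12 \left(- \frac{1}{9}\right)\right)\right) + 366560 = \left(-1\right) \left(-381\right) \left(5 - \frac{22}{3}\right) + 366560 = \left(-1\right) \left(-381\right) \left(- \frac{7}{3}\right) + 366560 = -889 + 366560 = 365671$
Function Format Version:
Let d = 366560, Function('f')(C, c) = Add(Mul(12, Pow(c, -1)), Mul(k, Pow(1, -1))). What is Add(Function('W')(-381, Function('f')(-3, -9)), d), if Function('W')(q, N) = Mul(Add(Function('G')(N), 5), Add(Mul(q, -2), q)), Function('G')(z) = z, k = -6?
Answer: 365671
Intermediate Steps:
Function('f')(C, c) = Add(-6, Mul(12, Pow(c, -1))) (Function('f')(C, c) = Add(Mul(12, Pow(c, -1)), Mul(-6, Pow(1, -1))) = Add(Mul(12, Pow(c, -1)), Mul(-6, 1)) = Add(Mul(12, Pow(c, -1)), -6) = Add(-6, Mul(12, Pow(c, -1))))
Function('W')(q, N) = Mul(-1, q, Add(5, N)) (Function('W')(q, N) = Mul(Add(N, 5), Add(Mul(q, -2), q)) = Mul(Add(5, N), Add(Mul(-2, q), q)) = Mul(Add(5, N), Mul(-1, q)) = Mul(-1, q, Add(5, N)))
Add(Function('W')(-381, Function('f')(-3, -9)), d) = Add(Mul(-1, -381, Add(5, Add(-6, Mul(12, Pow(-9, -1))))), 366560) = Add(Mul(-1, -381, Add(5, Add(-6, Mul(12, Rational(-1, 9))))), 366560) = Add(Mul(-1, -381, Add(5, Add(-6, Rational(-4, 3)))), 366560) = Add(Mul(-1, -381, Add(5, Rational(-22, 3))), 366560) = Add(Mul(-1, -381, Rational(-7, 3)), 366560) = Add(-889, 366560) = 365671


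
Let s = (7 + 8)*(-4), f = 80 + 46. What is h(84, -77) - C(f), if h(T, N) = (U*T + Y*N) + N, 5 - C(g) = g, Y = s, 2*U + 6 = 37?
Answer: 5966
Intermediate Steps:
f = 126
U = 31/2 (U = -3 + (1/2)*37 = -3 + 37/2 = 31/2 ≈ 15.500)
s = -60 (s = 15*(-4) = -60)
Y = -60
C(g) = 5 - g
h(T, N) = -59*N + 31*T/2 (h(T, N) = (31*T/2 - 60*N) + N = (-60*N + 31*T/2) + N = -59*N + 31*T/2)
h(84, -77) - C(f) = (-59*(-77) + (31/2)*84) - (5 - 1*126) = (4543 + 1302) - (5 - 126) = 5845 - 1*(-121) = 5845 + 121 = 5966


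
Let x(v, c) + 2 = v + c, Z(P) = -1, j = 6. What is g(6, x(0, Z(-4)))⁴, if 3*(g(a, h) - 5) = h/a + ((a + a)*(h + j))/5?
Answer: 2217373921/810000 ≈ 2737.5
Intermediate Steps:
x(v, c) = -2 + c + v (x(v, c) = -2 + (v + c) = -2 + (c + v) = -2 + c + v)
g(a, h) = 5 + h/(3*a) + 2*a*(6 + h)/15 (g(a, h) = 5 + (h/a + ((a + a)*(h + 6))/5)/3 = 5 + (h/a + ((2*a)*(6 + h))*(⅕))/3 = 5 + (h/a + (2*a*(6 + h))*(⅕))/3 = 5 + (h/a + 2*a*(6 + h)/5)/3 = 5 + (h/(3*a) + 2*a*(6 + h)/15) = 5 + h/(3*a) + 2*a*(6 + h)/15)
g(6, x(0, Z(-4)))⁴ = ((1/15)*(5*(-2 - 1 + 0) + 6*(75 + 12*6 + 2*6*(-2 - 1 + 0)))/6)⁴ = ((1/15)*(⅙)*(5*(-3) + 6*(75 + 72 + 2*6*(-3))))⁴ = ((1/15)*(⅙)*(-15 + 6*(75 + 72 - 36)))⁴ = ((1/15)*(⅙)*(-15 + 6*111))⁴ = ((1/15)*(⅙)*(-15 + 666))⁴ = ((1/15)*(⅙)*651)⁴ = (217/30)⁴ = 2217373921/810000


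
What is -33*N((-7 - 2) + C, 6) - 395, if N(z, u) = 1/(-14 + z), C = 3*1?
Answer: -7867/20 ≈ -393.35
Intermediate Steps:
C = 3
-33*N((-7 - 2) + C, 6) - 395 = -33/(-14 + ((-7 - 2) + 3)) - 395 = -33/(-14 + (-9 + 3)) - 395 = -33/(-14 - 6) - 395 = -33/(-20) - 395 = -33*(-1/20) - 395 = 33/20 - 395 = -7867/20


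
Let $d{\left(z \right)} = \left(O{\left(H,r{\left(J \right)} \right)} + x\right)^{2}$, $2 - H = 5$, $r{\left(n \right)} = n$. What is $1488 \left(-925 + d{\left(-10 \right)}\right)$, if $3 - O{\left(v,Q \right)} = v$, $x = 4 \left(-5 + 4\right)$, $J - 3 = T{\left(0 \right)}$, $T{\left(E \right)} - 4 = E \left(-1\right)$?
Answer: $-1370448$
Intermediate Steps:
$T{\left(E \right)} = 4 - E$ ($T{\left(E \right)} = 4 + E \left(-1\right) = 4 - E$)
$J = 7$ ($J = 3 + \left(4 - 0\right) = 3 + \left(4 + 0\right) = 3 + 4 = 7$)
$x = -4$ ($x = 4 \left(-1\right) = -4$)
$H = -3$ ($H = 2 - 5 = -3$)
$O{\left(v,Q \right)} = 3 - v$
$d{\left(z \right)} = 4$ ($d{\left(z \right)} = \left(\left(3 - -3\right) - 4\right)^{2} = \left(\left(3 + 3\right) - 4\right)^{2} = \left(6 - 4\right)^{2} = 2^{2} = 4$)
$1488 \left(-925 + d{\left(-10 \right)}\right) = 1488 \left(-925 + 4\right) = 1488 \left(-921\right) = -1370448$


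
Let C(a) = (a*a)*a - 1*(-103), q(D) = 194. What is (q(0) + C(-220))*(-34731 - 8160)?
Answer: 456690629373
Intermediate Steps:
C(a) = 103 + a**3 (C(a) = a**2*a + 103 = a**3 + 103 = 103 + a**3)
(q(0) + C(-220))*(-34731 - 8160) = (194 + (103 + (-220)**3))*(-34731 - 8160) = (194 + (103 - 10648000))*(-42891) = (194 - 10647897)*(-42891) = -10647703*(-42891) = 456690629373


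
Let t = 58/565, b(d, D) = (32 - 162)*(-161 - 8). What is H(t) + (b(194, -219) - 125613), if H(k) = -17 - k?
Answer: -58567958/565 ≈ -1.0366e+5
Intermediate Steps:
b(d, D) = 21970 (b(d, D) = -130*(-169) = 21970)
t = 58/565 (t = 58*(1/565) = 58/565 ≈ 0.10265)
H(t) + (b(194, -219) - 125613) = (-17 - 1*58/565) + (21970 - 125613) = (-17 - 58/565) - 103643 = -9663/565 - 103643 = -58567958/565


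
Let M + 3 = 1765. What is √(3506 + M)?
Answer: 2*√1317 ≈ 72.581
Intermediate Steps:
M = 1762 (M = -3 + 1765 = 1762)
√(3506 + M) = √(3506 + 1762) = √5268 = 2*√1317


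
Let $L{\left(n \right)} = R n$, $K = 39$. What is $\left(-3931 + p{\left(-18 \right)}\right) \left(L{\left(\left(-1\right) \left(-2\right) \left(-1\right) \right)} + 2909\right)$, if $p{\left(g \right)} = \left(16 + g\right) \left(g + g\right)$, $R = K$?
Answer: $-10924829$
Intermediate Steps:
$R = 39$
$L{\left(n \right)} = 39 n$
$p{\left(g \right)} = 2 g \left(16 + g\right)$ ($p{\left(g \right)} = \left(16 + g\right) 2 g = 2 g \left(16 + g\right)$)
$\left(-3931 + p{\left(-18 \right)}\right) \left(L{\left(\left(-1\right) \left(-2\right) \left(-1\right) \right)} + 2909\right) = \left(-3931 + 2 \left(-18\right) \left(16 - 18\right)\right) \left(39 \left(-1\right) \left(-2\right) \left(-1\right) + 2909\right) = \left(-3931 + 2 \left(-18\right) \left(-2\right)\right) \left(39 \cdot 2 \left(-1\right) + 2909\right) = \left(-3931 + 72\right) \left(39 \left(-2\right) + 2909\right) = - 3859 \left(-78 + 2909\right) = \left(-3859\right) 2831 = -10924829$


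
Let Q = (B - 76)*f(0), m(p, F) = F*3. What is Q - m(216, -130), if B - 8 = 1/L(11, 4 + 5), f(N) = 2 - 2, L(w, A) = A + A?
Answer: 390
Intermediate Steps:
L(w, A) = 2*A
f(N) = 0
m(p, F) = 3*F
B = 145/18 (B = 8 + 1/(2*(4 + 5)) = 8 + 1/(2*9) = 8 + 1/18 = 145/18 ≈ 8.0556)
Q = 0 (Q = (145/18 - 76)*0 = -1223/18*0 = 0)
Q - m(216, -130) = 0 - 3*(-130) = 0 - 1*(-390) = 0 + 390 = 390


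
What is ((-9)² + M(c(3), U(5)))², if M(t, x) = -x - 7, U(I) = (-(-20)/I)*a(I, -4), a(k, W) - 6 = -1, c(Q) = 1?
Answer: 2916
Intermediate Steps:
a(k, W) = 5 (a(k, W) = 6 - 1 = 5)
U(I) = 100/I (U(I) = -(-20)/I*5 = (20/I)*5 = 100/I)
M(t, x) = -7 - x
((-9)² + M(c(3), U(5)))² = ((-9)² + (-7 - 100/5))² = (81 + (-7 - 100/5))² = (81 + (-7 - 1*20))² = (81 + (-7 - 20))² = (81 - 27)² = 54² = 2916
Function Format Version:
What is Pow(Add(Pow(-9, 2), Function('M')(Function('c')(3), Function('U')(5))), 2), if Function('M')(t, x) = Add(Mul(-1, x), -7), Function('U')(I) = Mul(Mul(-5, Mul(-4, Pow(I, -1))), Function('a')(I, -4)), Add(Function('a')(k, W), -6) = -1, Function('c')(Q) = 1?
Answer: 2916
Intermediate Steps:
Function('a')(k, W) = 5 (Function('a')(k, W) = Add(6, -1) = 5)
Function('U')(I) = Mul(100, Pow(I, -1)) (Function('U')(I) = Mul(Mul(-5, Mul(-4, Pow(I, -1))), 5) = Mul(Mul(20, Pow(I, -1)), 5) = Mul(100, Pow(I, -1)))
Function('M')(t, x) = Add(-7, Mul(-1, x))
Pow(Add(Pow(-9, 2), Function('M')(Function('c')(3), Function('U')(5))), 2) = Pow(Add(Pow(-9, 2), Add(-7, Mul(-1, Mul(100, Pow(5, -1))))), 2) = Pow(Add(81, Add(-7, Mul(-1, Mul(100, Rational(1, 5))))), 2) = Pow(Add(81, Add(-7, Mul(-1, 20))), 2) = Pow(Add(81, Add(-7, -20)), 2) = Pow(Add(81, -27), 2) = Pow(54, 2) = 2916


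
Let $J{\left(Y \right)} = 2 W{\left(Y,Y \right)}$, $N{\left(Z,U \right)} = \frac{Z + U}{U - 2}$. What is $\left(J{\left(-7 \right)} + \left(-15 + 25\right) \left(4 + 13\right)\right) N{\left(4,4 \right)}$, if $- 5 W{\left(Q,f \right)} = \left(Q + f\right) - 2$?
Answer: $\frac{3528}{5} \approx 705.6$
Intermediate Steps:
$W{\left(Q,f \right)} = \frac{2}{5} - \frac{Q}{5} - \frac{f}{5}$ ($W{\left(Q,f \right)} = - \frac{\left(Q + f\right) - 2}{5} = - \frac{-2 + Q + f}{5} = \frac{2}{5} - \frac{Q}{5} - \frac{f}{5}$)
$N{\left(Z,U \right)} = \frac{U + Z}{-2 + U}$
$J{\left(Y \right)} = \frac{4}{5} - \frac{4 Y}{5}$ ($J{\left(Y \right)} = 2 \left(\frac{2}{5} - \frac{Y}{5} - \frac{Y}{5}\right) = 2 \left(\frac{2}{5} - \frac{2 Y}{5}\right) = \frac{4}{5} - \frac{4 Y}{5}$)
$\left(J{\left(-7 \right)} + \left(-15 + 25\right) \left(4 + 13\right)\right) N{\left(4,4 \right)} = \left(\left(\frac{4}{5} - - \frac{28}{5}\right) + \left(-15 + 25\right) \left(4 + 13\right)\right) \frac{4 + 4}{-2 + 4} = \left(\left(\frac{4}{5} + \frac{28}{5}\right) + 10 \cdot 17\right) \frac{1}{2} \cdot 8 = \left(\frac{32}{5} + 170\right) \frac{1}{2} \cdot 8 = \frac{882}{5} \cdot 4 = \frac{3528}{5}$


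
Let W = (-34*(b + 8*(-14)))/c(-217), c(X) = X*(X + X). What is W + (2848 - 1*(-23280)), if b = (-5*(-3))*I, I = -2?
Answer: 1230343806/47089 ≈ 26128.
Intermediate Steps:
b = -30 (b = -5*(-3)*(-2) = 15*(-2) = -30)
c(X) = 2*X² (c(X) = X*(2*X) = 2*X²)
W = 2414/47089 (W = (-34*(-30 + 8*(-14)))/((2*(-217)²)) = (-34*(-30 - 112))/((2*47089)) = -34*(-142)/94178 = 4828*(1/94178) = 2414/47089 ≈ 0.051265)
W + (2848 - 1*(-23280)) = 2414/47089 + (2848 - 1*(-23280)) = 2414/47089 + (2848 + 23280) = 2414/47089 + 26128 = 1230343806/47089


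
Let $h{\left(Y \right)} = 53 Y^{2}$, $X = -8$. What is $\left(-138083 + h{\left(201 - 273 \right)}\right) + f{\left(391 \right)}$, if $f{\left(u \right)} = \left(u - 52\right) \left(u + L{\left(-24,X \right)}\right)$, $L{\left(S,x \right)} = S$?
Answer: $261082$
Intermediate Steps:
$f{\left(u \right)} = \left(-52 + u\right) \left(-24 + u\right)$ ($f{\left(u \right)} = \left(u - 52\right) \left(u - 24\right) = \left(-52 + u\right) \left(-24 + u\right)$)
$\left(-138083 + h{\left(201 - 273 \right)}\right) + f{\left(391 \right)} = \left(-138083 + 53 \left(201 - 273\right)^{2}\right) + \left(1248 + 391^{2} - 29716\right) = \left(-138083 + 53 \left(201 - 273\right)^{2}\right) + \left(1248 + 152881 - 29716\right) = \left(-138083 + 53 \left(-72\right)^{2}\right) + 124413 = \left(-138083 + 53 \cdot 5184\right) + 124413 = \left(-138083 + 274752\right) + 124413 = 136669 + 124413 = 261082$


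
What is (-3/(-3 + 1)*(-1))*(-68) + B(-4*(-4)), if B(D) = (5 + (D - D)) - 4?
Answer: 103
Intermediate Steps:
B(D) = 1 (B(D) = (5 + 0) - 4 = 5 - 4 = 1)
(-3/(-3 + 1)*(-1))*(-68) + B(-4*(-4)) = (-3/(-3 + 1)*(-1))*(-68) + 1 = (-3/(-2)*(-1))*(-68) + 1 = (-3*(-½)*(-1))*(-68) + 1 = ((3/2)*(-1))*(-68) + 1 = -3/2*(-68) + 1 = 102 + 1 = 103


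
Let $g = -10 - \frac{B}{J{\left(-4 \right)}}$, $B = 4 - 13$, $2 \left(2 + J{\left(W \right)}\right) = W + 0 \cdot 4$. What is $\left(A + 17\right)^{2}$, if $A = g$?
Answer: $\frac{361}{16} \approx 22.563$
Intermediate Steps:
$J{\left(W \right)} = -2 + \frac{W}{2}$ ($J{\left(W \right)} = -2 + \frac{W + 0 \cdot 4}{2} = -2 + \frac{W + 0}{2} = -2 + \frac{W}{2}$)
$B = -9$ ($B = 4 - 13 = -9$)
$g = - \frac{49}{4}$ ($g = -10 - - \frac{9}{-2 + \frac{1}{2} \left(-4\right)} = -10 - - \frac{9}{-2 - 2} = -10 - - \frac{9}{-4} = -10 - \left(-9\right) \left(- \frac{1}{4}\right) = -10 - \frac{9}{4} = - \frac{49}{4} \approx -12.25$)
$A = - \frac{49}{4} \approx -12.25$
$\left(A + 17\right)^{2} = \left(- \frac{49}{4} + 17\right)^{2} = \left(\frac{19}{4}\right)^{2} = \frac{361}{16}$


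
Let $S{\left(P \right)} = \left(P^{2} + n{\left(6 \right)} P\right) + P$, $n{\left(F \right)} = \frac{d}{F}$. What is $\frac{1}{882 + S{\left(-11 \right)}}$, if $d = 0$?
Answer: $\frac{1}{992} \approx 0.0010081$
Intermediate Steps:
$n{\left(F \right)} = 0$ ($n{\left(F \right)} = \frac{0}{F} = 0$)
$S{\left(P \right)} = P + P^{2}$ ($S{\left(P \right)} = \left(P^{2} + 0 P\right) + P = \left(P^{2} + 0\right) + P = P^{2} + P = P + P^{2}$)
$\frac{1}{882 + S{\left(-11 \right)}} = \frac{1}{882 - 11 \left(1 - 11\right)} = \frac{1}{882 - -110} = \frac{1}{882 + 110} = \frac{1}{992}$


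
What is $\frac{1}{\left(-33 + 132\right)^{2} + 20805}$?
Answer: $\frac{1}{30606} \approx 3.2673 \cdot 10^{-5}$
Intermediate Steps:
$\frac{1}{\left(-33 + 132\right)^{2} + 20805} = \frac{1}{99^{2} + 20805} = \frac{1}{9801 + 20805} = \frac{1}{30606}$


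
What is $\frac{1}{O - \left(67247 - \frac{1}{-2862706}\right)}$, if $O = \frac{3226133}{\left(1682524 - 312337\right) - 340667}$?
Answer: $- \frac{1473606540560}{99091001298405131} \approx -1.4871 \cdot 10^{-5}$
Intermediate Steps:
$O = \frac{3226133}{1029520}$ ($O = \frac{3226133}{1370187 - 340667} = \frac{3226133}{1029520} \approx 3.1336$)
$\frac{1}{O - \left(67247 - \frac{1}{-2862706}\right)} = \frac{1}{\frac{3226133}{1029520} - \left(67247 - \frac{1}{-2862706}\right)} = \frac{1}{\frac{3226133}{1029520} - \frac{192508390383}{2862706}} = \frac{1}{- \frac{99091001298405131}{1473606540560}} = - \frac{1473606540560}{99091001298405131}$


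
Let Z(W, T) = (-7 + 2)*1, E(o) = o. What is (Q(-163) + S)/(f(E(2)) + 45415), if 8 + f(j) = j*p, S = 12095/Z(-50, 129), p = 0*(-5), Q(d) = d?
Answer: -2582/45407 ≈ -0.056863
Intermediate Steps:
p = 0
Z(W, T) = -5 (Z(W, T) = -5*1 = -5)
S = -2419 (S = 12095/(-5) = 12095*(-1/5) = -2419)
f(j) = -8 (f(j) = -8 + j*0 = -8 + 0 = -8)
(Q(-163) + S)/(f(E(2)) + 45415) = (-163 - 2419)/(-8 + 45415) = -2582/45407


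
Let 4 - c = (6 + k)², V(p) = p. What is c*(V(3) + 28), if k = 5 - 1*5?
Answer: -992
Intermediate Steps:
k = 0 (k = 5 - 5 = 0)
c = -32 (c = 4 - (6 + 0)² = 4 - 1*6² = 4 - 1*36 = 4 - 36 = -32)
c*(V(3) + 28) = -32*(3 + 28) = -32*31 = -992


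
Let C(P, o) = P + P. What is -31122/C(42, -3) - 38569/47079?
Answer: -34962677/94158 ≈ -371.32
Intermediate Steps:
C(P, o) = 2*P
-31122/C(42, -3) - 38569/47079 = -31122/(2*42) - 38569/47079 = -31122/84 - 38569*1/47079 = -31122*1/84 - 38569/47079 = -741/2 - 38569/47079 = -34962677/94158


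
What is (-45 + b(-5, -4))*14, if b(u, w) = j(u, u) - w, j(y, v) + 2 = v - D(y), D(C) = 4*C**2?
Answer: -2072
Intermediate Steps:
j(y, v) = -2 + v - 4*y**2 (j(y, v) = -2 + (v - 4*y**2) = -2 + v - 4*y**2)
b(u, w) = -2 + u - w - 4*u**2 (b(u, w) = (-2 + u - 4*u**2) - w = -2 + u - w - 4*u**2)
(-45 + b(-5, -4))*14 = (-45 + (-2 - 5 - 1*(-4) - 4*(-5)**2))*14 = (-45 + (-2 - 5 + 4 - 4*25))*14 = (-45 + (-2 - 5 + 4 - 100))*14 = (-45 - 103)*14 = -148*14 = -2072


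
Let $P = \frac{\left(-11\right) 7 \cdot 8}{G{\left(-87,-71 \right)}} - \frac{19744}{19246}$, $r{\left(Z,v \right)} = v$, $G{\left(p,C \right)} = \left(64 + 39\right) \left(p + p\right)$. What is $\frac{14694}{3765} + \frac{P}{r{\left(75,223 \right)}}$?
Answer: $\frac{94079621148022}{24133235560095} \approx 3.8983$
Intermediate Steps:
$G{\left(p,C \right)} = 206 p$ ($G{\left(p,C \right)} = 103 \cdot 2 p = 206 p$)
$P = - \frac{85499108}{86231703}$ ($P = \frac{\left(-11\right) 7 \cdot 8}{206 \left(-87\right)} - \frac{19744}{19246} = \frac{\left(-77\right) 8}{-17922} - \frac{9872}{9623} = \left(-616\right) \left(- \frac{1}{17922}\right) - \frac{9872}{9623} = \frac{308}{8961} - \frac{9872}{9623} = - \frac{85499108}{86231703} \approx -0.9915$)
$\frac{14694}{3765} + \frac{P}{r{\left(75,223 \right)}} = \frac{14694}{3765} - \frac{85499108}{86231703 \cdot 223} = 14694 \cdot \frac{1}{3765} - \frac{85499108}{19229669769} = \frac{4898}{1255} - \frac{85499108}{19229669769} = \frac{94079621148022}{24133235560095}$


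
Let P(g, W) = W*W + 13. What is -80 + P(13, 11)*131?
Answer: 17474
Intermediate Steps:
P(g, W) = 13 + W² (P(g, W) = W² + 13 = 13 + W²)
-80 + P(13, 11)*131 = -80 + (13 + 11²)*131 = -80 + (13 + 121)*131 = -80 + 134*131 = -80 + 17554 = 17474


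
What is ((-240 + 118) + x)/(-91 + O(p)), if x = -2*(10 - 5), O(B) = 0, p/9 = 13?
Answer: 132/91 ≈ 1.4506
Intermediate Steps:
p = 117 (p = 9*13 = 117)
x = -10 (x = -2*5 = -10)
((-240 + 118) + x)/(-91 + O(p)) = ((-240 + 118) - 10)/(-91 + 0) = (-122 - 10)/(-91) = -132*(-1/91) = 132/91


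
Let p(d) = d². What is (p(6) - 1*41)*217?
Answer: -1085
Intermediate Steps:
(p(6) - 1*41)*217 = (6² - 1*41)*217 = (36 - 41)*217 = -5*217 = -1085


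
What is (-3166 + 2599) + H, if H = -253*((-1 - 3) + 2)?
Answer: -61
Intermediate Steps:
H = 506 (H = -253*(-4 + 2) = -253*(-2) = 506)
(-3166 + 2599) + H = (-3166 + 2599) + 506 = -567 + 506 = -61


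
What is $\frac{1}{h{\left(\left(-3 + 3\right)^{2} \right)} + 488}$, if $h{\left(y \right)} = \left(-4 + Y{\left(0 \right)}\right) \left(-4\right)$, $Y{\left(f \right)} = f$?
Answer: $\frac{1}{504} \approx 0.0019841$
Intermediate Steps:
$h{\left(y \right)} = 16$ ($h{\left(y \right)} = \left(-4 + 0\right) \left(-4\right) = \left(-4\right) \left(-4\right) = 16$)
$\frac{1}{h{\left(\left(-3 + 3\right)^{2} \right)} + 488} = \frac{1}{16 + 488} = \frac{1}{504}$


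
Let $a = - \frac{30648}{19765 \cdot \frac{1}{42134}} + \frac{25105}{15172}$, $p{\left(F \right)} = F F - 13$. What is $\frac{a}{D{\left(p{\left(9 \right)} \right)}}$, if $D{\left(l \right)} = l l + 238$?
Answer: $- \frac{19591453806779}{1457990207960} \approx -13.437$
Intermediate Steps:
$p{\left(F \right)} = -13 + F^{2}$ ($p{\left(F \right)} = F^{2} - 13 = -13 + F^{2}$)
$D{\left(l \right)} = 238 + l^{2}$ ($D{\left(l \right)} = l^{2} + 238 = 238 + l^{2}$)
$a = - \frac{19591453806779}{299874580}$ ($a = - \frac{30648}{19765 \cdot \frac{1}{42134}} + 25105 \cdot \frac{1}{15172} = - \frac{30648}{\frac{19765}{42134}} + \frac{25105}{15172} = \left(-30648\right) \frac{42134}{19765} + \frac{25105}{15172} = - \frac{1291322832}{19765} + \frac{25105}{15172} = - \frac{19591453806779}{299874580} \approx -65332.0$)
$\frac{a}{D{\left(p{\left(9 \right)} \right)}} = - \frac{19591453806779}{299874580 \left(238 + \left(-13 + 9^{2}\right)^{2}\right)} = - \frac{19591453806779}{299874580 \left(238 + \left(-13 + 81\right)^{2}\right)} = - \frac{19591453806779}{299874580 \left(238 + 68^{2}\right)} = - \frac{19591453806779}{299874580 \left(238 + 4624\right)} = - \frac{19591453806779}{299874580 \cdot 4862} = \left(- \frac{19591453806779}{299874580}\right) \frac{1}{4862} = - \frac{19591453806779}{1457990207960}$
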